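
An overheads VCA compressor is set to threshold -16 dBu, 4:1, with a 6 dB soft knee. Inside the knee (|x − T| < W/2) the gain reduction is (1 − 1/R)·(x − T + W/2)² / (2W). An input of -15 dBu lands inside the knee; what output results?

-16 dBu

x − T + W/2 = -15 − (-16) + 3 = 4.
GR = (1 − 1/4) × 4² / 12 = 0.75 × 16 / 12 = 1 dB.
Output = -15 − 1 = -16 dBu.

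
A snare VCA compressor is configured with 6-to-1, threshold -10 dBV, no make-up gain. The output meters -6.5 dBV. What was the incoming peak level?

The compressed level sits -6.5 − (-10) = 3.5 dB over threshold.
Before 6:1 compression the overshoot was 3.5 × 6 = 21 dB, so input = -10 + 21 = 11 dBV.

11 dBV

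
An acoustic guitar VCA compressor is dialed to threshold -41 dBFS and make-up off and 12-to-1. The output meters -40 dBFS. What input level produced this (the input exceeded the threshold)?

That's 1 dB above the -41 dBFS threshold.
Undo the ratio: input overshoot = 1 × 12 = 12 dB, giving input = -29 dBFS.

-29 dBFS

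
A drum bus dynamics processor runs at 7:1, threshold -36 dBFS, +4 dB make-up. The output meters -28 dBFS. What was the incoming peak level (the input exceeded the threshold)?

Before make-up, the level was -28 − 4 = -32 dBFS.
The compressed level sits -32 − (-36) = 4 dB over threshold.
Undo the ratio: input overshoot = 4 × 7 = 28 dB, giving input = -8 dBFS.

-8 dBFS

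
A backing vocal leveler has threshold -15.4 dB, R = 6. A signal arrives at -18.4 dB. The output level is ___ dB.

-18.4 dB

-18.4 dB is 3 dB below the -15.4 dB threshold, so no gain reduction is applied.
Output = input = -18.4 dB.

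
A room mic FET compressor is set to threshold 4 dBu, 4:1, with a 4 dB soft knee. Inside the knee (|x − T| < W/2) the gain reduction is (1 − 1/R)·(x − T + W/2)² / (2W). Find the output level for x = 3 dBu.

x − T + W/2 = 3 − 4 + 2 = 1.
GR = (1 − 1/4) × 1² / 8 = 0.75 × 1 / 8 = 0.09375 dB.
Output = 3 − 0.09375 = 2.90625 dBu.

2.90625 dBu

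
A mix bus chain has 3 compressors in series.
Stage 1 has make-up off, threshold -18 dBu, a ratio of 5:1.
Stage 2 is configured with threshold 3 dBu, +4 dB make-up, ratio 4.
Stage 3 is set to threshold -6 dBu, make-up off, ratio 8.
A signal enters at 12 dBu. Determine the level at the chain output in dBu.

Stage 1: overshoot 30 dB → 30/5 = 6 dB → -12 dBu.
Stage 2: -12 dBu ≤ 3 dBu, so stage 2 doesn't engage; make-up brings it to -8 dBu.
Stage 3: below threshold (-8 ≤ -6); passes unchanged; output -8 dBu.

-8 dBu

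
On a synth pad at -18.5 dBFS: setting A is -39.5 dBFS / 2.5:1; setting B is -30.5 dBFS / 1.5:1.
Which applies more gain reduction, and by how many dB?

A: GR = 21 − 21/2.5 = 12.6 dB.
B: GR = 12 − 12/1.5 = 4 dB.
Difference: 8.6 dB in favour of A.

A, by 8.6 dB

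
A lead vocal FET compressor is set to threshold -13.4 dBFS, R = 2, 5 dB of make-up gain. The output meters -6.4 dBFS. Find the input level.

-9.4 dBFS

Before make-up, the level was -6.4 − 5 = -11.4 dBFS.
The compressed level sits -11.4 − (-13.4) = 2 dB over threshold.
Before 2:1 compression the overshoot was 2 × 2 = 4 dB, so input = -13.4 + 4 = -9.4 dBFS.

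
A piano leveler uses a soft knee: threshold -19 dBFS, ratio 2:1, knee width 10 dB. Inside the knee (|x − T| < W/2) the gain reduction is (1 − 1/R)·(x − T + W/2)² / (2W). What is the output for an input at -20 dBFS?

-20.4 dBFS

x − T + W/2 = -20 − (-19) + 5 = 4.
GR = (1 − 1/2) × 4² / 20 = 0.5 × 16 / 20 = 0.4 dB.
Output = -20 − 0.4 = -20.4 dBFS.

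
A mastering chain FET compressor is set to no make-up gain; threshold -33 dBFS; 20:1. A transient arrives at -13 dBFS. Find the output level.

-32 dBFS

-13 dBFS sits 20 dB over threshold.
At 20:1 the overshoot is divided by 20, leaving 1 dB above threshold.
That puts the output at -32 dBFS.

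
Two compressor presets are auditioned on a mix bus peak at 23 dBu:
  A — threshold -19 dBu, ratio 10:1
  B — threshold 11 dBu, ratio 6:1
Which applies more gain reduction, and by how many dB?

A: GR = 42 − 42/10 = 37.8 dB.
B: GR = 12 − 12/6 = 10 dB.
Difference: 27.8 dB in favour of A.

A, by 27.8 dB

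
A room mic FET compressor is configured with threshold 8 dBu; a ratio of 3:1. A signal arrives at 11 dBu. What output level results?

Overshoot: 11 − 8 = 3 dB.
The 3 dB excess becomes 1 dB after 3:1 reduction.
That puts the output at 9 dBu.

9 dBu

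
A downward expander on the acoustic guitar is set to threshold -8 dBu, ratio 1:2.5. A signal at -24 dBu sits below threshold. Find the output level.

The input is 16 dB below the -8 dBu threshold.
A 1:2.5 expander multiplies undershoot by 2.5: 16 × 2.5 = 40 dB below threshold.
Output = -8 − 40 = -48 dBu.

-48 dBu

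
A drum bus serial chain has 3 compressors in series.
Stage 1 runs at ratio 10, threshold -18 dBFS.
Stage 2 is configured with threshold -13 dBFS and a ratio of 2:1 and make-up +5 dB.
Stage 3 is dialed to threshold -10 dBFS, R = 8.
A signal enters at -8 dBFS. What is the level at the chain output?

Stage 1: 10 dB above -18 dBFS, reduced 10:1 to 1 dB above → -17 dBFS.
Stage 2: -17 dBFS is at or below the -13 dBFS threshold — no compression; make-up brings it to -12 dBFS.
Stage 3: -12 dBFS ≤ -10 dBFS, so stage 3 doesn't engage; output -12 dBFS.

-12 dBFS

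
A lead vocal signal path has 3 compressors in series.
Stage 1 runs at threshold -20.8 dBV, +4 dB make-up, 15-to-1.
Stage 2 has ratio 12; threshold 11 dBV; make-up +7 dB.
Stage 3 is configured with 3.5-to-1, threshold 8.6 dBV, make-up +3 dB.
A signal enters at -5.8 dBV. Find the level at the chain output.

Stage 1: -5.8 dBV is 15 dB over -20.8 dBV; at 15:1 that becomes 1 dB over, giving -19.8 dBV; +4 dB make-up → -15.8 dBV.
Stage 2: -15.8 dBV is at or below the 11 dBV threshold — no compression; make-up brings it to -8.8 dBV.
Stage 3: below threshold (-8.8 ≤ 8.6); passes unchanged; make-up brings it to -5.8 dBV.

-5.8 dBV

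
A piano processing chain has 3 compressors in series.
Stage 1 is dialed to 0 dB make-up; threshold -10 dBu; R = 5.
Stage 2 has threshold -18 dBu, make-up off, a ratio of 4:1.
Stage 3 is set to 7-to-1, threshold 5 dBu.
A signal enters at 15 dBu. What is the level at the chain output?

-14.75 dBu

Stage 1: 25 dB above -10 dBu, reduced 5:1 to 5 dB above → -5 dBu.
Stage 2: -5 dBu is 13 dB over -18 dBu; at 4:1 that becomes 3.25 dB over, giving -14.75 dBu.
Stage 3: -14.75 dBu is at or below the 5 dBu threshold — no compression; output -14.75 dBu.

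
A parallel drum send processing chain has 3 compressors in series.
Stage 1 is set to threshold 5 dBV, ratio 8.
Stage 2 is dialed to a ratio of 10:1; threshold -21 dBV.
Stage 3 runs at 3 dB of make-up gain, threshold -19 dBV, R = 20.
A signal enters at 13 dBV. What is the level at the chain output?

Stage 1: 13 dBV is 8 dB over 5 dBV; at 8:1 that becomes 1 dB over, giving 6 dBV.
Stage 2: overshoot 27 dB → 27/10 = 2.7 dB → -18.3 dBV.
Stage 3: 0.7 dB above -19 dBV, reduced 20:1 to 0.035 dB above → -18.965 dBV; +3 dB make-up → -15.965 dBV.

-15.965 dBV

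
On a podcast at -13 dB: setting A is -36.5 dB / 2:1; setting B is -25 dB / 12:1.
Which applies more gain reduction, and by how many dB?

A: 23.5 dB over, compressed to 11.75 dB over, so 11.75 dB of GR.
B: 12 dB over, compressed to 1 dB over, so 11 dB of GR.
Difference: 0.75 dB in favour of A.

A, by 0.75 dB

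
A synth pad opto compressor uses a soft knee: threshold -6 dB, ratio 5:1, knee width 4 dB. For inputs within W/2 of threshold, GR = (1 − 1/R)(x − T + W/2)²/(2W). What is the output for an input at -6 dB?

-6.4 dB

x − T + W/2 = -6 − (-6) + 2 = 2.
GR = (1 − 1/5) × 2² / 8 = 0.8 × 4 / 8 = 0.4 dB.
Output = -6 − 0.4 = -6.4 dB.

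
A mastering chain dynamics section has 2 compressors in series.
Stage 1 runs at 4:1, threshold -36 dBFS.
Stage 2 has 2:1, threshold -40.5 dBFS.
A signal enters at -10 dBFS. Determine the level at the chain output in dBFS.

Stage 1: overshoot 26 dB → 26/4 = 6.5 dB → -29.5 dBFS.
Stage 2: overshoot 11 dB → 11/2 = 5.5 dB → -35 dBFS.

-35 dBFS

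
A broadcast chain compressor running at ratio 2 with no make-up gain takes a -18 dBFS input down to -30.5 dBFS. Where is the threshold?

-43 dBFS

Gain reduction = -18 − (-30.5) = 12.5 dB; output overshoot = GR / (R − 1) = 12.5 / 1 = 12.5 dB.
Threshold = output − output overshoot = -30.5 − 12.5 = -43 dBFS.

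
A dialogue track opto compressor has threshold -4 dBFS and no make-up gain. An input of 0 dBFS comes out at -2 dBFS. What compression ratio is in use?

Input overshoot = 0 − (-4) = 4 dB; output overshoot = -2 − (-4) = 2 dB.
Ratio = 4 / 2 = 2.

2:1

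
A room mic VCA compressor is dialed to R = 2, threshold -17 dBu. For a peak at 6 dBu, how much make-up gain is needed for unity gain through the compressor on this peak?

11.5 dB

Without make-up, output = threshold + overshoot/2 = -17 + 11.5 = -5.5 dBu.
Gap to target: 11.5 dB.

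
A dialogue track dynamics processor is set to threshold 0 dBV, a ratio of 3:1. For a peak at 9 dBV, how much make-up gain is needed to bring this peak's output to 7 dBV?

4 dB

Without make-up, output = threshold + overshoot/3 = 0 + 3 = 3 dBV.
Gap to target: 4 dB.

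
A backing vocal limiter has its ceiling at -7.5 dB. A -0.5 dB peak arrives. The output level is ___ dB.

A brickwall limiter is an ∞:1 compressor: any input above the ceiling is clamped to -7.5 dB.

-7.5 dB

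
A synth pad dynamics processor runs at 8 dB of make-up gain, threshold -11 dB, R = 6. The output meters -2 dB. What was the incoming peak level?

Remove make-up: -2 − 8 = -10 dB.
That's 1 dB above the -11 dB threshold.
Input overshoot = R × output overshoot = 6 dB → input = -11 + 6 = -5 dB.

-5 dB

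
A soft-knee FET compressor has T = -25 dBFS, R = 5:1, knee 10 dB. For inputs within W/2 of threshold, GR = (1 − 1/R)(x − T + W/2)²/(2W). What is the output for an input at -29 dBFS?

-29.04 dBFS

x − T + W/2 = -29 − (-25) + 5 = 1.
GR = (1 − 1/5) × 1² / 20 = 0.8 × 1 / 20 = 0.04 dB.
Output = -29 − 0.04 = -29.04 dBFS.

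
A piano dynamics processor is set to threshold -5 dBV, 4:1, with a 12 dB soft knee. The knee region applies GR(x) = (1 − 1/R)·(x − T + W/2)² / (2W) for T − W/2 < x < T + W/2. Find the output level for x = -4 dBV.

x − T + W/2 = -4 − (-5) + 6 = 7.
GR = (1 − 1/4) × 7² / 24 = 0.75 × 49 / 24 = 1.53125 dB.
Output = -4 − 1.53125 = -5.53125 dBV.

-5.53125 dBV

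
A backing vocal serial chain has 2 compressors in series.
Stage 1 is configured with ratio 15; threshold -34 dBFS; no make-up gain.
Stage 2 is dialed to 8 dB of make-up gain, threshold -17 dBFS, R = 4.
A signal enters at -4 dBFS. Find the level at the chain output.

-24 dBFS

Stage 1: 30 dB above -34 dBFS, reduced 15:1 to 2 dB above → -32 dBFS.
Stage 2: -32 dBFS is at or below the -17 dBFS threshold — no compression; make-up brings it to -24 dBFS.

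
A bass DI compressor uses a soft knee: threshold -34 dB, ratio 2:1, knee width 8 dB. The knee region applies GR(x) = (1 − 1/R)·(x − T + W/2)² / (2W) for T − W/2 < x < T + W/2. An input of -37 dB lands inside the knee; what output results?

-37.03125 dB

x − T + W/2 = -37 − (-34) + 4 = 1.
GR = (1 − 1/2) × 1² / 16 = 0.5 × 1 / 16 = 0.03125 dB.
Output = -37 − 0.03125 = -37.03125 dB.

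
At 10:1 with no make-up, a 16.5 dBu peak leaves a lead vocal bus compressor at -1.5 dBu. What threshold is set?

-3.5 dBu

Gain reduction = 16.5 − (-1.5) = 18 dB; output overshoot = GR / (R − 1) = 18 / 9 = 2 dB.
Threshold = output − output overshoot = -1.5 − 2 = -3.5 dBu.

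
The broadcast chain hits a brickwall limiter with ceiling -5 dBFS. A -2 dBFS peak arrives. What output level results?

A brickwall limiter is an ∞:1 compressor: any input above the ceiling is clamped to -5 dBFS.

-5 dBFS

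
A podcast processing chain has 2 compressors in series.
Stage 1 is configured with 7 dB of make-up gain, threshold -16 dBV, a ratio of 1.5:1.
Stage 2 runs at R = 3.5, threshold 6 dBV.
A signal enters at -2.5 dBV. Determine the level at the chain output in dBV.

Stage 1: 13.5 dB above -16 dBV, reduced 1.5:1 to 9 dB above → -7 dBV; +7 dB make-up → 0 dBV.
Stage 2: 0 dBV is at or below the 6 dBV threshold — no compression; output 0 dBV.

0 dBV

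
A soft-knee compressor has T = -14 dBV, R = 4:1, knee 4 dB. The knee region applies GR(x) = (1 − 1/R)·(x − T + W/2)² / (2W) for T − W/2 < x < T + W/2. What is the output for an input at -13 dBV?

x − T + W/2 = -13 − (-14) + 2 = 3.
GR = (1 − 1/4) × 3² / 8 = 0.75 × 9 / 8 = 0.84375 dB.
Output = -13 − 0.84375 = -13.84375 dBV.

-13.84375 dBV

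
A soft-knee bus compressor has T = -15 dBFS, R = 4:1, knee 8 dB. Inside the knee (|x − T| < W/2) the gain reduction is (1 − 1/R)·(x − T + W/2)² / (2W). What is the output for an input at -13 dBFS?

-14.6875 dBFS

x − T + W/2 = -13 − (-15) + 4 = 6.
GR = (1 − 1/4) × 6² / 16 = 0.75 × 36 / 16 = 1.6875 dB.
Output = -13 − 1.6875 = -14.6875 dBFS.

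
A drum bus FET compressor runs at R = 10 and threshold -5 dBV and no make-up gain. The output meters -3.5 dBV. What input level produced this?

Post-compression overshoot = -3.5 − (-5) = 1.5 dB.
Input overshoot = R × output overshoot = 15 dB → input = -5 + 15 = 10 dBV.

10 dBV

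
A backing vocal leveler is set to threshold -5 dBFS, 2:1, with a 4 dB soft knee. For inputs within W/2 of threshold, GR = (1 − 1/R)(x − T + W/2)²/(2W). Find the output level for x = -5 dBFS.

x − T + W/2 = -5 − (-5) + 2 = 2.
GR = (1 − 1/2) × 2² / 8 = 0.5 × 4 / 8 = 0.25 dB.
Output = -5 − 0.25 = -5.25 dBFS.

-5.25 dBFS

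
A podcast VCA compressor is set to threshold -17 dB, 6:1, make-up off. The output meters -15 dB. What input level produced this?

Post-compression overshoot = -15 − (-17) = 2 dB.
Before 6:1 compression the overshoot was 2 × 6 = 12 dB, so input = -17 + 12 = -5 dB.

-5 dB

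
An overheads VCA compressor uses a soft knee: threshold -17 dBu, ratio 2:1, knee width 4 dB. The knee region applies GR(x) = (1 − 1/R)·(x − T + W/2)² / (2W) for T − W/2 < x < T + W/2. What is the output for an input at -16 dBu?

-16.5625 dBu

x − T + W/2 = -16 − (-17) + 2 = 3.
GR = (1 − 1/2) × 3² / 8 = 0.5 × 9 / 8 = 0.5625 dB.
Output = -16 − 0.5625 = -16.5625 dBu.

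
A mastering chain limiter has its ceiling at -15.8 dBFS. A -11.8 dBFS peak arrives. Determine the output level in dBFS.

-15.8 dBFS

At ∞:1, everything above -15.8 dBFS is held at the ceiling.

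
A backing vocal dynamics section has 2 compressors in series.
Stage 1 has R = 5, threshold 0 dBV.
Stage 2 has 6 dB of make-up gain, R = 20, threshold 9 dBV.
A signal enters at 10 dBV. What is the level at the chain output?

8 dBV

Stage 1: 10 dBV is 10 dB over 0 dBV; at 5:1 that becomes 2 dB over, giving 2 dBV.
Stage 2: 2 dBV ≤ 9 dBV, so stage 2 doesn't engage; make-up brings it to 8 dBV.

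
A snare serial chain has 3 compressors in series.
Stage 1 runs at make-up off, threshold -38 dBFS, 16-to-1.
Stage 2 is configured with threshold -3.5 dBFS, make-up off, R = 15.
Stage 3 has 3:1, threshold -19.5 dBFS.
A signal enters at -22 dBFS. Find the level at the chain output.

Stage 1: 16 dB above -38 dBFS, reduced 16:1 to 1 dB above → -37 dBFS.
Stage 2: -37 dBFS ≤ -3.5 dBFS, so stage 2 doesn't engage; output -37 dBFS.
Stage 3: -37 dBFS ≤ -19.5 dBFS, so stage 3 doesn't engage; output -37 dBFS.

-37 dBFS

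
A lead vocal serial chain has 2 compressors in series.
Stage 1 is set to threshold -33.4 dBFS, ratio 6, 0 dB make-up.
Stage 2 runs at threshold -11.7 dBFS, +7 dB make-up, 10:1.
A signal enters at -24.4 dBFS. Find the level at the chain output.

-24.9 dBFS

Stage 1: overshoot 9 dB → 9/6 = 1.5 dB → -31.9 dBFS.
Stage 2: -31.9 dBFS is at or below the -11.7 dBFS threshold — no compression; make-up brings it to -24.9 dBFS.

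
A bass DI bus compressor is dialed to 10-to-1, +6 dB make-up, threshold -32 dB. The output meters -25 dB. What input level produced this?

Before make-up, the level was -25 − 6 = -31 dB.
Post-compression overshoot = -31 − (-32) = 1 dB.
Before 10:1 compression the overshoot was 1 × 10 = 10 dB, so input = -32 + 10 = -22 dB.

-22 dB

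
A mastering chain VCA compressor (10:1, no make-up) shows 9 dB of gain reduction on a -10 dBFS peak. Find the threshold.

-20 dBFS

Gain reduction = -10 − (-19) = 9 dB; output overshoot = GR / (R − 1) = 9 / 9 = 1 dB.
Threshold = output − output overshoot = -19 − 1 = -20 dBFS.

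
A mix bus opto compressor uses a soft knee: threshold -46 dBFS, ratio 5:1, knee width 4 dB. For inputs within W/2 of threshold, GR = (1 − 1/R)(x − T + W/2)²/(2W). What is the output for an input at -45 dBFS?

-45.9 dBFS

x − T + W/2 = -45 − (-46) + 2 = 3.
GR = (1 − 1/5) × 3² / 8 = 0.8 × 9 / 8 = 0.9 dB.
Output = -45 − 0.9 = -45.9 dBFS.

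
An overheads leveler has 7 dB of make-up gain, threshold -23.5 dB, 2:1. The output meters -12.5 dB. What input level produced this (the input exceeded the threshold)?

-15.5 dB

Remove make-up: -12.5 − 7 = -19.5 dB.
That's 4 dB above the -23.5 dB threshold.
Input overshoot = R × output overshoot = 8 dB → input = -23.5 + 8 = -15.5 dB.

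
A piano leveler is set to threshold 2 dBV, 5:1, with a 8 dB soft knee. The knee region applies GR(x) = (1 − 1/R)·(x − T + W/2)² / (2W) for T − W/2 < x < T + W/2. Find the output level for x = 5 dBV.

2.55 dBV

x − T + W/2 = 5 − 2 + 4 = 7.
GR = (1 − 1/5) × 7² / 16 = 0.8 × 49 / 16 = 2.45 dB.
Output = 5 − 2.45 = 2.55 dBV.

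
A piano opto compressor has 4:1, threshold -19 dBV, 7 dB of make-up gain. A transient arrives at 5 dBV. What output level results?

-6 dBV

Overshoot: 5 − (-19) = 24 dB.
The 24 dB excess becomes 6 dB after 4:1 reduction.
That puts the output at -13 dBV; make-up adds 7 dB, giving -6 dBV.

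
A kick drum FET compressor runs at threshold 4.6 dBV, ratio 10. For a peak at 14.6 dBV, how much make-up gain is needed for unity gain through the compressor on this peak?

Without make-up, output = threshold + overshoot/10 = 4.6 + 1 = 5.6 dBV.
Gap to target: 9 dB.

9 dB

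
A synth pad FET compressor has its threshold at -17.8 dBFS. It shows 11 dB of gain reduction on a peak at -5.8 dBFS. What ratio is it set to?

12:1

Input overshoot = -5.8 − (-17.8) = 12 dB.
Output overshoot = 12 − 11 = 1 dB.
Ratio = input overshoot / output overshoot = 12 / 1 = 12.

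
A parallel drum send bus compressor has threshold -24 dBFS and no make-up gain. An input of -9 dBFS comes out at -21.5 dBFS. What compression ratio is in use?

6:1

Input overshoot = -9 − (-24) = 15 dB; output overshoot = -21.5 − (-24) = 2.5 dB.
Ratio = 15 / 2.5 = 6.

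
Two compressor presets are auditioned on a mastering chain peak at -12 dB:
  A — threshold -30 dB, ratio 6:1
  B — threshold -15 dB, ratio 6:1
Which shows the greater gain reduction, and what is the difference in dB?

A: GR = 18 − 18/6 = 15 dB.
B: GR = 3 − 3/6 = 2.5 dB.
A applies 12.5 dB more gain reduction.

A, by 12.5 dB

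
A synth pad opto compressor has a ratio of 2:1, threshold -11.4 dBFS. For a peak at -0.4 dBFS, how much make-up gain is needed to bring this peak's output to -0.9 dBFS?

Overshoot 11 dB → 11/2 = 5.5 dB after compression, so the compressed level is -11.4 + 5.5 = -5.9 dBFS.
Make-up = target − compressed = -0.9 − (-5.9) = 5 dB.

5 dB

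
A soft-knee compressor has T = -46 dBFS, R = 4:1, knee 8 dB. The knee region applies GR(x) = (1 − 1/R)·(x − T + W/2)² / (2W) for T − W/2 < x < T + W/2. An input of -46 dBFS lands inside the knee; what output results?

x − T + W/2 = -46 − (-46) + 4 = 4.
GR = (1 − 1/4) × 4² / 16 = 0.75 × 16 / 16 = 0.75 dB.
Output = -46 − 0.75 = -46.75 dBFS.

-46.75 dBFS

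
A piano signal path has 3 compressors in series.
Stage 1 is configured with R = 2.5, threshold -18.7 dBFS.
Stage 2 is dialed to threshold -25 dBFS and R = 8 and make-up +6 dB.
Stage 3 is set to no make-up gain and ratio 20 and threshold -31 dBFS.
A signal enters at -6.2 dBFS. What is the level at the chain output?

-30.329375 dBFS

Stage 1: overshoot 12.5 dB → 12.5/2.5 = 5 dB → -13.7 dBFS.
Stage 2: -13.7 dBFS is 11.3 dB over -25 dBFS; at 8:1 that becomes 1.4125 dB over, giving -23.5875 dBFS; +6 dB make-up → -17.5875 dBFS.
Stage 3: overshoot 13.4125 dB → 13.4125/20 = 0.670625 dB → -30.329375 dBFS.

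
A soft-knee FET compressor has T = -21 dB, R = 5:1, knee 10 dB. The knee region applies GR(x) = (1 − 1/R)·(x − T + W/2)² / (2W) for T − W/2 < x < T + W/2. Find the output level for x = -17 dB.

-20.24 dB

x − T + W/2 = -17 − (-21) + 5 = 9.
GR = (1 − 1/5) × 9² / 20 = 0.8 × 81 / 20 = 3.24 dB.
Output = -17 − 3.24 = -20.24 dB.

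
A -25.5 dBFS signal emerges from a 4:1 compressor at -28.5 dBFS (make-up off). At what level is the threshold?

-29.5 dBFS

Let T be the threshold. Output overshoot = (input overshoot)/R, so -28.5 − T = (-25.5 − T)/4.
4·(-28.5 − T) = -25.5 − T → 3·T = -114 − (-25.5) = -88.5.
T = -88.5/3 = -29.5 dBFS.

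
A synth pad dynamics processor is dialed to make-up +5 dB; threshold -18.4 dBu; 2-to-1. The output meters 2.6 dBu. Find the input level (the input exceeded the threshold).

13.6 dBu

Before make-up, the level was 2.6 − 5 = -2.4 dBu.
Post-compression overshoot = -2.4 − (-18.4) = 16 dB.
Undo the ratio: input overshoot = 16 × 2 = 32 dB, giving input = 13.6 dBu.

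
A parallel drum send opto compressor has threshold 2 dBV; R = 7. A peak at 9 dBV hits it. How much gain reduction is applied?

6 dB

9 dBV exceeds the threshold by 7 dB.
A 7:1 ratio leaves 1 dB of that excess.
GR = overshoot in − overshoot out = 7 − 1 = 6 dB.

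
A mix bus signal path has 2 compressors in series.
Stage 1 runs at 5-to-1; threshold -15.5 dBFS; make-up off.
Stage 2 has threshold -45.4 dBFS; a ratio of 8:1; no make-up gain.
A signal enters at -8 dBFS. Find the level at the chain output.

-41.475 dBFS

Stage 1: overshoot 7.5 dB → 7.5/5 = 1.5 dB → -14 dBFS.
Stage 2: overshoot 31.4 dB → 31.4/8 = 3.925 dB → -41.475 dBFS.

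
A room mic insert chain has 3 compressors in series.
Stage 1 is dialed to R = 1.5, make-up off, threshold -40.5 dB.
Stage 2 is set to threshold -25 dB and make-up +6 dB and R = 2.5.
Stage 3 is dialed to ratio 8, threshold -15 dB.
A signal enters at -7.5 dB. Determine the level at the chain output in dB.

Stage 1: overshoot 33 dB → 33/1.5 = 22 dB → -18.5 dB.
Stage 2: 6.5 dB above -25 dB, reduced 2.5:1 to 2.6 dB above → -22.4 dB; +6 dB make-up → -16.4 dB.
Stage 3: below threshold (-16.4 ≤ -15); passes unchanged; output -16.4 dB.

-16.4 dB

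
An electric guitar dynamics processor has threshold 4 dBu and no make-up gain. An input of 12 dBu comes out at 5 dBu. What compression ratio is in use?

Input overshoot = 12 − 4 = 8 dB; output overshoot = 5 − 4 = 1 dB.
Ratio = 8 / 1 = 8.

8:1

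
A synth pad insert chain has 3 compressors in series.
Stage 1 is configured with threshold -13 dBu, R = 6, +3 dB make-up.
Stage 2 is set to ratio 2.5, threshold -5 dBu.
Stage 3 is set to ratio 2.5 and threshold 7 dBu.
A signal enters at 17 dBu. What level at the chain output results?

Stage 1: 30 dB above -13 dBu, reduced 6:1 to 5 dB above → -8 dBu; +3 dB make-up → -5 dBu.
Stage 2: below threshold (-5 ≤ -5); passes unchanged; output -5 dBu.
Stage 3: below threshold (-5 ≤ 7); passes unchanged; output -5 dBu.

-5 dBu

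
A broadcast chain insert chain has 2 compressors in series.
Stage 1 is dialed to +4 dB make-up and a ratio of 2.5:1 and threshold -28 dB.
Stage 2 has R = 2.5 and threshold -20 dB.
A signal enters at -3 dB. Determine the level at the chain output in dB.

Stage 1: -3 dB is 25 dB over -28 dB; at 2.5:1 that becomes 10 dB over, giving -18 dB; +4 dB make-up → -14 dB.
Stage 2: -14 dB is 6 dB over -20 dB; at 2.5:1 that becomes 2.4 dB over, giving -17.6 dB.

-17.6 dB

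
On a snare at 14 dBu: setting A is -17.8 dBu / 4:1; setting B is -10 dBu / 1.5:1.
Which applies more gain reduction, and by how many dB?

A, by 15.85 dB

A: overshoot 31.8 dB → output overshoot 7.95 dB → GR 23.85 dB.
B: overshoot 24 dB → output overshoot 16 dB → GR 8 dB.
Difference: 15.85 dB in favour of A.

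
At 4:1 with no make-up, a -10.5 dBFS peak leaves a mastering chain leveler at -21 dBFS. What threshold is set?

-24.5 dBFS

Let T be the threshold. Output overshoot = (input overshoot)/R, so -21 − T = (-10.5 − T)/4.
4·(-21 − T) = -10.5 − T → 3·T = -84 − (-10.5) = -73.5.
T = -73.5/3 = -24.5 dBFS.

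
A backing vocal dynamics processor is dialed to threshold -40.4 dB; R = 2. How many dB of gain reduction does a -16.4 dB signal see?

Overshoot = -16.4 − (-40.4) = 24 dB.
At 2:1, output sits 24/2 = 12 dB above threshold.
Gain reduction = 24 − 12 = 12 dB.

12 dB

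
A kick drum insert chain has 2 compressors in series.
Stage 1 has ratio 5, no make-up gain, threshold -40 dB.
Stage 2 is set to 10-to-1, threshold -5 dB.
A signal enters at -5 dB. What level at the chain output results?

Stage 1: overshoot 35 dB → 35/5 = 7 dB → -33 dB.
Stage 2: below threshold (-33 ≤ -5); passes unchanged; output -33 dB.

-33 dB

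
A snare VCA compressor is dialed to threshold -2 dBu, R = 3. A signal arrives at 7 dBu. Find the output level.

7 dBu sits 9 dB over threshold.
3:1 compression reduces that to 9/3 = 3 dB over.
Output = -2 + 3 = 1 dBu.

1 dBu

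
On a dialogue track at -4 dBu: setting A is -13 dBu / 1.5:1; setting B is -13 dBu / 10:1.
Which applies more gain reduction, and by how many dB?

A: overshoot 9 dB → output overshoot 6 dB → GR 3 dB.
B: overshoot 9 dB → output overshoot 0.9 dB → GR 8.1 dB.
Difference: 5.1 dB in favour of B.

B, by 5.1 dB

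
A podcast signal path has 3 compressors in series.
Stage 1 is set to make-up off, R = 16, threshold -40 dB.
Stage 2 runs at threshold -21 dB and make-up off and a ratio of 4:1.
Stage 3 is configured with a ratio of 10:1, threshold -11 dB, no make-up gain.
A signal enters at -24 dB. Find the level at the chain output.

Stage 1: overshoot 16 dB → 16/16 = 1 dB → -39 dB.
Stage 2: -39 dB ≤ -21 dB, so stage 2 doesn't engage; output -39 dB.
Stage 3: -39 dB ≤ -11 dB, so stage 3 doesn't engage; output -39 dB.

-39 dB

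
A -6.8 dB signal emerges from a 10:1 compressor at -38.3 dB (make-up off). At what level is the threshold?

Input is 35 dB above T (since output overshoot × R = input overshoot: (-38.3 − T)·10 = -6.8 − T gives T = -41.8 dB).
Check: -41.8 + (-6.8 − (-41.8))/10 = -41.8 + 3.5 = -38.3 dB. ✓

-41.8 dB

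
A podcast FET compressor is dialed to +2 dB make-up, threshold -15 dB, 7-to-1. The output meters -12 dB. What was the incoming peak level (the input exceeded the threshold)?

Remove make-up: -12 − 2 = -14 dB.
The compressed level sits -14 − (-15) = 1 dB over threshold.
Input overshoot = R × output overshoot = 7 dB → input = -15 + 7 = -8 dB.

-8 dB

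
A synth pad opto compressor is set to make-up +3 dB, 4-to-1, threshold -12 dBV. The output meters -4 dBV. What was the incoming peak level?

Stripping the +3 dB make-up gives -7 dBV at the gain stage.
That's 5 dB above the -12 dBV threshold.
Before 4:1 compression the overshoot was 5 × 4 = 20 dB, so input = -12 + 20 = 8 dBV.

8 dBV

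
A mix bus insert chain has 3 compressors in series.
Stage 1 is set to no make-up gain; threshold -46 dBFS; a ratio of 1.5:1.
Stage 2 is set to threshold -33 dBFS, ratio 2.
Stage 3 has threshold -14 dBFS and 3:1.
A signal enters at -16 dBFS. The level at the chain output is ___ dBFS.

Stage 1: overshoot 30 dB → 30/1.5 = 20 dB → -26 dBFS.
Stage 2: overshoot 7 dB → 7/2 = 3.5 dB → -29.5 dBFS.
Stage 3: -29.5 dBFS is at or below the -14 dBFS threshold — no compression; output -29.5 dBFS.

-29.5 dBFS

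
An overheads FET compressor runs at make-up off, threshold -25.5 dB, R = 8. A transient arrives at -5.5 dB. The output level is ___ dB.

-5.5 dB sits 20 dB over threshold.
At 8:1 the overshoot is divided by 8, leaving 2.5 dB above threshold.
Output = -25.5 + 2.5 = -23 dB.

-23 dB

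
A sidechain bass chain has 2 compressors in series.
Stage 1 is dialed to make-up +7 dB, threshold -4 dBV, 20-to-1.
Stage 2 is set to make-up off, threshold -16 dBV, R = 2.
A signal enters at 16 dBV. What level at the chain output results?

-6 dBV

Stage 1: overshoot 20 dB → 20/20 = 1 dB → -3 dBV; +7 dB make-up → 4 dBV.
Stage 2: 4 dBV is 20 dB over -16 dBV; at 2:1 that becomes 10 dB over, giving -6 dBV.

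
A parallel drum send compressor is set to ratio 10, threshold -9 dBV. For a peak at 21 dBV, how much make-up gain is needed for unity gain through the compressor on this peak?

Without make-up, output = threshold + overshoot/10 = -9 + 3 = -6 dBV.
Gap to target: 27 dB.

27 dB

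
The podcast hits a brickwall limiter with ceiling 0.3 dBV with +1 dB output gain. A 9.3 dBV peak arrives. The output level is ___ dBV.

The limiter clamps the peak to its 0.3 dBV ceiling.
Output gain then adds 1 dB: 0.3 + 1 = 1.3 dBV.

1.3 dBV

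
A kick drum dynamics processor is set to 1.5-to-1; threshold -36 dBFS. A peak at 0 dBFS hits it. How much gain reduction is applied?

12 dB

0 dBFS exceeds the threshold by 36 dB.
A 1.5:1 ratio leaves 24 dB of that excess.
GR = overshoot in − overshoot out = 36 − 24 = 12 dB.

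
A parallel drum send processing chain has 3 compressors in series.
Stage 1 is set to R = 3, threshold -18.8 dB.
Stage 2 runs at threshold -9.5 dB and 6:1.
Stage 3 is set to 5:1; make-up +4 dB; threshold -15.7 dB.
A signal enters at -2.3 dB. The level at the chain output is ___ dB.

Stage 1: 16.5 dB above -18.8 dB, reduced 3:1 to 5.5 dB above → -13.3 dB.
Stage 2: below threshold (-13.3 ≤ -9.5); passes unchanged; output -13.3 dB.
Stage 3: overshoot 2.4 dB → 2.4/5 = 0.48 dB → -15.22 dB; +4 dB make-up → -11.22 dB.

-11.22 dB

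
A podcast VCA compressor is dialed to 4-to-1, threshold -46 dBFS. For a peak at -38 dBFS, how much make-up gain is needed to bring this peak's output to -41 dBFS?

3 dB

The peak compresses to -46 + 8/4 = -44 dBFS.
To reach -41 dBFS requires -41 − (-44) = 3 dB of make-up.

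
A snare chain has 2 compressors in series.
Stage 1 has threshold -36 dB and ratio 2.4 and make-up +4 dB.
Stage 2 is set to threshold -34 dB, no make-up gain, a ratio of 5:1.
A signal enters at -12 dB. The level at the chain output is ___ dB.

Stage 1: 24 dB above -36 dB, reduced 2.4:1 to 10 dB above → -26 dB; +4 dB make-up → -22 dB.
Stage 2: overshoot 12 dB → 12/5 = 2.4 dB → -31.6 dB.

-31.6 dB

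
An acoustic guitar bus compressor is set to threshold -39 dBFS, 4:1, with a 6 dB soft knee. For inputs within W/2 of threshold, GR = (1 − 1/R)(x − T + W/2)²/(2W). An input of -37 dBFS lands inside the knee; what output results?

-38.5625 dBFS

x − T + W/2 = -37 − (-39) + 3 = 5.
GR = (1 − 1/4) × 5² / 12 = 0.75 × 25 / 12 = 1.5625 dB.
Output = -37 − 1.5625 = -38.5625 dBFS.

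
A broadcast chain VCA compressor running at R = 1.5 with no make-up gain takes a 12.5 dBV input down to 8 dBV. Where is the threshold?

-1 dBV

Gain reduction = 12.5 − 8 = 4.5 dB; output overshoot = GR / (R − 1) = 4.5 / 0.5 = 9 dB.
Threshold = output − output overshoot = 8 − 9 = -1 dBV.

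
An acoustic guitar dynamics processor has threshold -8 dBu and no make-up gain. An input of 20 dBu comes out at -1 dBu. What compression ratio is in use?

4:1

Input overshoot = 20 − (-8) = 28 dB; output overshoot = -1 − (-8) = 7 dB.
Ratio = 28 / 7 = 4.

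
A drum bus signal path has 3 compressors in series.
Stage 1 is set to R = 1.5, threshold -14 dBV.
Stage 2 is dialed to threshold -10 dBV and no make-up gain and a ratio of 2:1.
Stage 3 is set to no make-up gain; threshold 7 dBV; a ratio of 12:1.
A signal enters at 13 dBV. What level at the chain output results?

Stage 1: 27 dB above -14 dBV, reduced 1.5:1 to 18 dB above → 4 dBV.
Stage 2: 14 dB above -10 dBV, reduced 2:1 to 7 dB above → -3 dBV.
Stage 3: -3 dBV is at or below the 7 dBV threshold — no compression; output -3 dBV.

-3 dBV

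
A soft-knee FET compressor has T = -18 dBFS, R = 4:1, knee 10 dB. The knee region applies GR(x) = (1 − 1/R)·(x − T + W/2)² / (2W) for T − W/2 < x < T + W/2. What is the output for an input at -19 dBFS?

x − T + W/2 = -19 − (-18) + 5 = 4.
GR = (1 − 1/4) × 4² / 20 = 0.75 × 16 / 20 = 0.6 dB.
Output = -19 − 0.6 = -19.6 dBFS.

-19.6 dBFS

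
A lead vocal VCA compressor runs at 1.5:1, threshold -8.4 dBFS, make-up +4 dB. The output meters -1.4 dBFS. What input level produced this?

Remove make-up: -1.4 − 4 = -5.4 dBFS.
Post-compression overshoot = -5.4 − (-8.4) = 3 dB.
Input overshoot = R × output overshoot = 4.5 dB → input = -8.4 + 4.5 = -3.9 dBFS.

-3.9 dBFS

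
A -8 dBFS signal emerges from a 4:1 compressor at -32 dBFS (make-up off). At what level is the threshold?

Gain reduction = -8 − (-32) = 24 dB; output overshoot = GR / (R − 1) = 24 / 3 = 8 dB.
Threshold = output − output overshoot = -32 − 8 = -40 dBFS.

-40 dBFS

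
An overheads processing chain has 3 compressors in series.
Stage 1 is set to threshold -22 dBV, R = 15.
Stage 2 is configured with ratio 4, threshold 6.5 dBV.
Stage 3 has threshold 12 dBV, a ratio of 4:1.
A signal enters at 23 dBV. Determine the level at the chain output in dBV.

-19 dBV

Stage 1: overshoot 45 dB → 45/15 = 3 dB → -19 dBV.
Stage 2: -19 dBV is at or below the 6.5 dBV threshold — no compression; output -19 dBV.
Stage 3: below threshold (-19 ≤ 12); passes unchanged; output -19 dBV.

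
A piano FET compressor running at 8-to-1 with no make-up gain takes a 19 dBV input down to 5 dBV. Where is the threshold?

3 dBV

Let T be the threshold. Output overshoot = (input overshoot)/R, so 5 − T = (19 − T)/8.
8·(5 − T) = 19 − T → 7·T = 40 − 19 = 21.
T = 21/7 = 3 dBV.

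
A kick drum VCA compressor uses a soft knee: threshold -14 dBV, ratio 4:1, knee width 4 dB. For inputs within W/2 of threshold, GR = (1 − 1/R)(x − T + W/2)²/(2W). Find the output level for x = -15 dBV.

x − T + W/2 = -15 − (-14) + 2 = 1.
GR = (1 − 1/4) × 1² / 8 = 0.75 × 1 / 8 = 0.09375 dB.
Output = -15 − 0.09375 = -15.09375 dBV.

-15.09375 dBV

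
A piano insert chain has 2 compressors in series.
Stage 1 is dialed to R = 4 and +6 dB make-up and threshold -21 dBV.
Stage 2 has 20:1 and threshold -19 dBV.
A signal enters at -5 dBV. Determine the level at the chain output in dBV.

Stage 1: 16 dB above -21 dBV, reduced 4:1 to 4 dB above → -17 dBV; +6 dB make-up → -11 dBV.
Stage 2: -11 dBV is 8 dB over -19 dBV; at 20:1 that becomes 0.4 dB over, giving -18.6 dBV.

-18.6 dBV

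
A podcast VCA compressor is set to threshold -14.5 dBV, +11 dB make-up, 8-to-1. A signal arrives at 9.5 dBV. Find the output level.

Overshoot: 9.5 − (-14.5) = 24 dB.
At 8:1 the overshoot is divided by 8, leaving 3 dB above threshold.
That puts the output at -11.5 dBV; make-up adds 11 dB, giving -0.5 dBV.

-0.5 dBV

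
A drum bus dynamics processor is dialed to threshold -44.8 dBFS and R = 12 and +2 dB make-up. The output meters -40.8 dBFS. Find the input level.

Before make-up, the level was -40.8 − 2 = -42.8 dBFS.
That's 2 dB above the -44.8 dBFS threshold.
Before 12:1 compression the overshoot was 2 × 12 = 24 dB, so input = -44.8 + 24 = -20.8 dBFS.

-20.8 dBFS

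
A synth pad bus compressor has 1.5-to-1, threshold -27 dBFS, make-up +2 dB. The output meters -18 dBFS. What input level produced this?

Remove make-up: -18 − 2 = -20 dBFS.
That's 7 dB above the -27 dBFS threshold.
Input overshoot = R × output overshoot = 10.5 dB → input = -27 + 10.5 = -16.5 dBFS.

-16.5 dBFS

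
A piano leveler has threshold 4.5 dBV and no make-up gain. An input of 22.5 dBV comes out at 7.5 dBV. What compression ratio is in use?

6:1

Input overshoot = 22.5 − 4.5 = 18 dB; output overshoot = 7.5 − 4.5 = 3 dB.
Ratio = 18 / 3 = 6.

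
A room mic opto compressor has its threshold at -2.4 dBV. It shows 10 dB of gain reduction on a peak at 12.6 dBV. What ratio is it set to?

3:1

Input overshoot = 12.6 − (-2.4) = 15 dB.
Output overshoot = 15 − 10 = 5 dB.
Ratio = input overshoot / output overshoot = 15 / 5 = 3.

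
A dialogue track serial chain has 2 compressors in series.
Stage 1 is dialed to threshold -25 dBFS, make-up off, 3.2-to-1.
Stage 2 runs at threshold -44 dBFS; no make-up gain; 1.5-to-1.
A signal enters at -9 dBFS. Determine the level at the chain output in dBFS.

Stage 1: 16 dB above -25 dBFS, reduced 3.2:1 to 5 dB above → -20 dBFS.
Stage 2: overshoot 24 dB → 24/1.5 = 16 dB → -28 dBFS.

-28 dBFS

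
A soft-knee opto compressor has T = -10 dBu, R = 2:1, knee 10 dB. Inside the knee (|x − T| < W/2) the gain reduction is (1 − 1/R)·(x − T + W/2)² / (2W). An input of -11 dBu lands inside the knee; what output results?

-11.4 dBu

x − T + W/2 = -11 − (-10) + 5 = 4.
GR = (1 − 1/2) × 4² / 20 = 0.5 × 16 / 20 = 0.4 dB.
Output = -11 − 0.4 = -11.4 dBu.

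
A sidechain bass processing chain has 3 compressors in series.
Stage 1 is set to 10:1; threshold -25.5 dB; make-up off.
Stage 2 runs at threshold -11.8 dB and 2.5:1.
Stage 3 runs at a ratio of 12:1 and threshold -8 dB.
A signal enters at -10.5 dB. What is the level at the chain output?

-24 dB

Stage 1: -10.5 dB is 15 dB over -25.5 dB; at 10:1 that becomes 1.5 dB over, giving -24 dB.
Stage 2: below threshold (-24 ≤ -11.8); passes unchanged; output -24 dB.
Stage 3: -24 dB is at or below the -8 dB threshold — no compression; output -24 dB.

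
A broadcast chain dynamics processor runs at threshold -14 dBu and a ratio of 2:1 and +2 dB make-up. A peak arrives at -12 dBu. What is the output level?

-11 dBu

Overshoot: -12 − (-14) = 2 dB.
The 2 dB excess becomes 1 dB after 2:1 reduction.
That puts the output at -13 dBu; make-up adds 2 dB, giving -11 dBu.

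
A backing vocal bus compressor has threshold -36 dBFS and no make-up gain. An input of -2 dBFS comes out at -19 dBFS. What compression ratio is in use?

Input overshoot = -2 − (-36) = 34 dB; output overshoot = -19 − (-36) = 17 dB.
Ratio = 34 / 17 = 2.

2:1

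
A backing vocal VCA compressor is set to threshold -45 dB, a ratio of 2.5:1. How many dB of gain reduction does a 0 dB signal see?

27 dB

The signal is 45 dB above threshold.
At 2.5:1, output sits 45/2.5 = 18 dB above threshold.
So the signal is attenuated by 45 − 18 = 27 dB.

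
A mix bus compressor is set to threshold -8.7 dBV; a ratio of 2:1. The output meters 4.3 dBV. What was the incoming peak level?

17.3 dBV

Post-compression overshoot = 4.3 − (-8.7) = 13 dB.
Input overshoot = R × output overshoot = 26 dB → input = -8.7 + 26 = 17.3 dBV.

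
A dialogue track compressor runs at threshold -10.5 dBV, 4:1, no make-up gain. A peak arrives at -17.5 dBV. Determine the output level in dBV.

-17.5 dBV is 7 dB below the -10.5 dBV threshold, so no gain reduction is applied.
Output = input = -17.5 dBV.

-17.5 dBV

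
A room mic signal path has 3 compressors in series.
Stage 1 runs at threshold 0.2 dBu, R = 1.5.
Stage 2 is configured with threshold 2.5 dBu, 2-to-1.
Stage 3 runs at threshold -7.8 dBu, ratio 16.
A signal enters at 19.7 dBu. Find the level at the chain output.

-6.821875 dBu

Stage 1: 19.7 dBu is 19.5 dB over 0.2 dBu; at 1.5:1 that becomes 13 dB over, giving 13.2 dBu.
Stage 2: overshoot 10.7 dB → 10.7/2 = 5.35 dB → 7.85 dBu.
Stage 3: overshoot 15.65 dB → 15.65/16 = 0.978125 dB → -6.821875 dBu.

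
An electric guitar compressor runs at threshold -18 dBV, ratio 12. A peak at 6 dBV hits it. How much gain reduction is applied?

22 dB

The signal is 24 dB above threshold.
After 12:1 compression the overshoot becomes 24/12 = 2 dB.
GR = overshoot in − overshoot out = 24 − 2 = 22 dB.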